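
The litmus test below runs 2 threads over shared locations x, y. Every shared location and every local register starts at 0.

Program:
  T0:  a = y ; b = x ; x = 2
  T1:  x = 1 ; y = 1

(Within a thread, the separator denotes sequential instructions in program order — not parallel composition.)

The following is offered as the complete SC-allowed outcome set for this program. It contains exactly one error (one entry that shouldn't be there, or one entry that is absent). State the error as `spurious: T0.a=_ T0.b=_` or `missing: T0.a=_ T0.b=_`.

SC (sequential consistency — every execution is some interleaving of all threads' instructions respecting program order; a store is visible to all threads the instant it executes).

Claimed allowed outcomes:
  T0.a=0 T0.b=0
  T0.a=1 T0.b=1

outcome vector order: (T0.a,T0.b)
[SC] allowed = {0/0; 0/1; 1/1}
SC∖claimed = {0/1}

missing: T0.a=0 T0.b=1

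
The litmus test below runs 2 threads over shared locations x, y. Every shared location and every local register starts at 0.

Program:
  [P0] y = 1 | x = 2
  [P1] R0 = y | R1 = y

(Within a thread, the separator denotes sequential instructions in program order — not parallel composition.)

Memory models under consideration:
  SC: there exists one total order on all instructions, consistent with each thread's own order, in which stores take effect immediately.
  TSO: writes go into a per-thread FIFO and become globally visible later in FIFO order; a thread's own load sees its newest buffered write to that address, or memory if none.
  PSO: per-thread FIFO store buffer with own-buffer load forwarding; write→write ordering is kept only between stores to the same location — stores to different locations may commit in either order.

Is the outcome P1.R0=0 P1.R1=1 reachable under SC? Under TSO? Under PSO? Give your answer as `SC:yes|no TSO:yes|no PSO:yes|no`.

SC:yes TSO:yes PSO:yes

outcome vector order: (P1.R0,P1.R1)
SC (3): 0/0; 0/1; 1/1
TSO (3): 0/0; 0/1; 1/1
PSO (3): 0/0; 0/1; 1/1
target 0/1 ∈ {SC,TSO,PSO}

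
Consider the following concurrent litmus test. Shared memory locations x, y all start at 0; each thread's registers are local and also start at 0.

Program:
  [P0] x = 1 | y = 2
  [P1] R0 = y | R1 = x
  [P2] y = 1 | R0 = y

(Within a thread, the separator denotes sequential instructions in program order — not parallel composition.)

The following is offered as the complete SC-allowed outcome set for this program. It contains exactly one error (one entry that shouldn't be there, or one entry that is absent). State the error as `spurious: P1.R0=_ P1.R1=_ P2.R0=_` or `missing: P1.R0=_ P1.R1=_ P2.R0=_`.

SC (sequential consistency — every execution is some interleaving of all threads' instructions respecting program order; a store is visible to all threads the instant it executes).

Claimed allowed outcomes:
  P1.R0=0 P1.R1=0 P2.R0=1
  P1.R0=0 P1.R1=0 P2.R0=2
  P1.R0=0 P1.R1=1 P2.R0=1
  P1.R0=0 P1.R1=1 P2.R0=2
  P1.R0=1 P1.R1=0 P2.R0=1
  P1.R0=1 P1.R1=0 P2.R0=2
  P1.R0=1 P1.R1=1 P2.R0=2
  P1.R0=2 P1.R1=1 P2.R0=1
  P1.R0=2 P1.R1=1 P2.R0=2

outcome vector order: (P1.R0,P1.R1,P2.R0)
SC: 10 outcomes — {(0,0,1) (0,0,2) (0,1,1) (0,1,2) (1,0,1) (1,0,2) (1,1,1) (1,1,2) (2,1,1) (2,1,2)}
SC∖claimed = {(1,1,1)}

missing: P1.R0=1 P1.R1=1 P2.R0=1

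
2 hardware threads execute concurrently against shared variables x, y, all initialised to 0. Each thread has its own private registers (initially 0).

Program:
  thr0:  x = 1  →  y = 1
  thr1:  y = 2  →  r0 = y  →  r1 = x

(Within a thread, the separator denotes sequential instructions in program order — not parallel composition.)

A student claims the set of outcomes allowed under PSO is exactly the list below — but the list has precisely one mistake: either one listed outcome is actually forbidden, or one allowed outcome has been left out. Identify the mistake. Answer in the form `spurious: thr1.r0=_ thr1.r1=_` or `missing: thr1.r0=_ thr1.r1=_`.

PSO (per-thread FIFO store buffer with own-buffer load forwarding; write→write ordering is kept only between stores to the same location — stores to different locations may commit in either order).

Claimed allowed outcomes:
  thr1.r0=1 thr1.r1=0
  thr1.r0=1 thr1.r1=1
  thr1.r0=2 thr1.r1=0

outcome vector order: (thr1.r0,thr1.r1)
under PSO → 10, 11, 20, 21
PSO∖claimed = {21}

missing: thr1.r0=2 thr1.r1=1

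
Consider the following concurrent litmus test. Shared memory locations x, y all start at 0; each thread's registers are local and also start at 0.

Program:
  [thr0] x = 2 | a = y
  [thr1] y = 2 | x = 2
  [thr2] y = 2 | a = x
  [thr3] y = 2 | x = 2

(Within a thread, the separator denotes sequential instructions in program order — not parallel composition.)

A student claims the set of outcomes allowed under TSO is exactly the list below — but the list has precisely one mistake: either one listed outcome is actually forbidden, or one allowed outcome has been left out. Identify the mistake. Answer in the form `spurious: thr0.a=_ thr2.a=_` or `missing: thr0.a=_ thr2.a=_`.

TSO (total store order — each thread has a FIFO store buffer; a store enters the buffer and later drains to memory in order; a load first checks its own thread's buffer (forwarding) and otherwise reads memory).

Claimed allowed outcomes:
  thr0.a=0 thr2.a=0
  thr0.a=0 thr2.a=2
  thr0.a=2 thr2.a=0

missing: thr0.a=2 thr2.a=2

outcome vector order: (thr0.a,thr2.a)
under TSO → 0/0; 0/2; 2/0; 2/2
TSO∖claimed = {2/2}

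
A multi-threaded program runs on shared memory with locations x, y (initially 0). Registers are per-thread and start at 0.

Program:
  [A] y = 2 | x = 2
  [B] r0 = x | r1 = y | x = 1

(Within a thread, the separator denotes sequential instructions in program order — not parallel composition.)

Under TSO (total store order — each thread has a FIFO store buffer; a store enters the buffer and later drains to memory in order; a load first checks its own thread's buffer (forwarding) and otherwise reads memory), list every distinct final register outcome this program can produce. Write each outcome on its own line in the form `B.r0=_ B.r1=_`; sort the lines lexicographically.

B.r0=0 B.r1=0
B.r0=0 B.r1=2
B.r0=2 B.r1=2

outcome vector order: (B.r0,B.r1)
|TSO outcomes| = 3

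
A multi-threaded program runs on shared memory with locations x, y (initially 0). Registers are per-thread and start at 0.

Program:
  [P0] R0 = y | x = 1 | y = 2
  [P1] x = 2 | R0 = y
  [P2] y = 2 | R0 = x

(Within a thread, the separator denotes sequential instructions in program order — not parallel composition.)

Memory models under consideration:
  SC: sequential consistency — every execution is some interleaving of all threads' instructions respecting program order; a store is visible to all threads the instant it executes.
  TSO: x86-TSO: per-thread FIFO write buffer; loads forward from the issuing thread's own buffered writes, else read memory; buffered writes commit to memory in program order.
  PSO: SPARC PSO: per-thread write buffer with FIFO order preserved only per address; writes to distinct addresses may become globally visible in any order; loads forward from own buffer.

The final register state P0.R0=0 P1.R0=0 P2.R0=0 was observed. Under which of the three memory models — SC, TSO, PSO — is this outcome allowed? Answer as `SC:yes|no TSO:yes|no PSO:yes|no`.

SC:no TSO:yes PSO:yes

outcome vector order: (P0.R0,P1.R0,P2.R0)
SC (10): <0 0 1> <0 0 2> <0 2 0> <0 2 1> <0 2 2> <2 0 1> <2 0 2> <2 2 0> <2 2 1> <2 2 2>
TSO (12): <0 0 0> <0 0 1> <0 0 2> <0 2 0> <0 2 1> <0 2 2> <2 0 0> <2 0 1> <2 0 2> <2 2 0> <2 2 1> <2 2 2>
PSO (12): <0 0 0> <0 0 1> <0 0 2> <0 2 0> <0 2 1> <0 2 2> <2 0 0> <2 0 1> <2 0 2> <2 2 0> <2 2 1> <2 2 2>
target <0 0 0> ∈ {TSO,PSO}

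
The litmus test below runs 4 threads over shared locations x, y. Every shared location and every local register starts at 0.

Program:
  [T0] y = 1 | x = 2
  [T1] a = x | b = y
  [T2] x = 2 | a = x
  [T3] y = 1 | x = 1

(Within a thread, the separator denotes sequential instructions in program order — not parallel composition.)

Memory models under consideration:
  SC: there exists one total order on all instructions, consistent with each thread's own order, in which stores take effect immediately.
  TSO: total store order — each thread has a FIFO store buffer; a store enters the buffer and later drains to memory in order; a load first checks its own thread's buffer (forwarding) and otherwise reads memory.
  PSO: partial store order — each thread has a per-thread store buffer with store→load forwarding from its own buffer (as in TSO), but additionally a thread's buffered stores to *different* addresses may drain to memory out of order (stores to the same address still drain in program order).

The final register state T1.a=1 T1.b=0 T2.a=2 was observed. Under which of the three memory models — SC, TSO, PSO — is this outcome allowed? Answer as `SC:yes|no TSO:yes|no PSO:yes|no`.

SC:no TSO:no PSO:yes

outcome vector order: (T1.a,T1.b,T2.a)
[SC] allowed = {001; 002; 011; 012; 111; 112; 201; 202; 211; 212}
[TSO] allowed = {001; 002; 011; 012; 111; 112; 201; 202; 211; 212}
[PSO] allowed = {001; 002; 011; 012; 101; 102; 111; 112; 201; 202; 211; 212}
target 102 ∈ {PSO}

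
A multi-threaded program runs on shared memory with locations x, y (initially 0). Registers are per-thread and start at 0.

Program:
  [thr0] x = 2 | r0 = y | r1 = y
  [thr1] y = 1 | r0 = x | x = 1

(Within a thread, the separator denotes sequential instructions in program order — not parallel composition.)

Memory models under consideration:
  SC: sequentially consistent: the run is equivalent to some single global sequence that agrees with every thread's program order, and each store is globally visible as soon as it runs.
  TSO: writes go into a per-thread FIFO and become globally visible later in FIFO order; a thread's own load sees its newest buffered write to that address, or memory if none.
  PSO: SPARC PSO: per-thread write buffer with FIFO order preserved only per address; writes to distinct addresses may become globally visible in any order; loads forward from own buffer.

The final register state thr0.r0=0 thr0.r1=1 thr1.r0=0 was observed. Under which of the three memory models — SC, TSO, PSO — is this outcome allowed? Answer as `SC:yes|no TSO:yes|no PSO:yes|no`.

outcome vector order: (thr0.r0,thr0.r1,thr1.r0)
SC: 4 outcomes — {002; 012; 110; 112}
TSO: 6 outcomes — {000; 002; 010; 012; 110; 112}
PSO: 6 outcomes — {000; 002; 010; 012; 110; 112}
target 010 ∈ {TSO,PSO}

SC:no TSO:yes PSO:yes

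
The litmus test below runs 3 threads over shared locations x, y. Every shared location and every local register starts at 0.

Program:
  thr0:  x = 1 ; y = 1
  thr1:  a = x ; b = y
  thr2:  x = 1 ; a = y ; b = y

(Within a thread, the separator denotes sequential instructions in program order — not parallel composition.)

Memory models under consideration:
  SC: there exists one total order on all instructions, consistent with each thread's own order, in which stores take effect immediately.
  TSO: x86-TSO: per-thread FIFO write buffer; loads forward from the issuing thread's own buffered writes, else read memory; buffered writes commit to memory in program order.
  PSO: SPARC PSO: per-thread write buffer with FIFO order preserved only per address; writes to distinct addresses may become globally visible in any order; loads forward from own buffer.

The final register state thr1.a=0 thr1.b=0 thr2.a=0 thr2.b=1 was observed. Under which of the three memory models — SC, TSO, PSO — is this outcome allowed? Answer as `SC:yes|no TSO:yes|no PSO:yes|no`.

SC:yes TSO:yes PSO:yes

outcome vector order: (thr1.a,thr1.b,thr2.a,thr2.b)
under SC → <0 0 0 0>, <0 0 0 1>, <0 0 1 1>, <0 1 0 0>, <0 1 0 1>, <0 1 1 1>, <1 0 0 0>, <1 0 0 1>, <1 0 1 1>, <1 1 0 0>, <1 1 0 1>, <1 1 1 1>
under TSO → <0 0 0 0>, <0 0 0 1>, <0 0 1 1>, <0 1 0 0>, <0 1 0 1>, <0 1 1 1>, <1 0 0 0>, <1 0 0 1>, <1 0 1 1>, <1 1 0 0>, <1 1 0 1>, <1 1 1 1>
under PSO → <0 0 0 0>, <0 0 0 1>, <0 0 1 1>, <0 1 0 0>, <0 1 0 1>, <0 1 1 1>, <1 0 0 0>, <1 0 0 1>, <1 0 1 1>, <1 1 0 0>, <1 1 0 1>, <1 1 1 1>
target <0 0 0 1> ∈ {SC,TSO,PSO}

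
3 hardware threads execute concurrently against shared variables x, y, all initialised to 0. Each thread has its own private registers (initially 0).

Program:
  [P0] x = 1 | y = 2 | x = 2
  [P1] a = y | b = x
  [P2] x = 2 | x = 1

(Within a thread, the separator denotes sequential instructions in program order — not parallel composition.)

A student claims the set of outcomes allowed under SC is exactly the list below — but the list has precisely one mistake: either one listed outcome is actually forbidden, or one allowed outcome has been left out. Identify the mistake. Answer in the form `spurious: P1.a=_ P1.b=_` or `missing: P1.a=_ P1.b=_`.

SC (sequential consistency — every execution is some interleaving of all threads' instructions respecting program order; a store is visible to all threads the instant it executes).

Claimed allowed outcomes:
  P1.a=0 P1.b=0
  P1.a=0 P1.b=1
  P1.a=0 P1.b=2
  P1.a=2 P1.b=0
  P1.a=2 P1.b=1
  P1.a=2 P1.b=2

outcome vector order: (P1.a,P1.b)
SC: 5 outcomes — {(0,0); (0,1); (0,2); (2,1); (2,2)}
claimed∖SC = {(2,0)}

spurious: P1.a=2 P1.b=0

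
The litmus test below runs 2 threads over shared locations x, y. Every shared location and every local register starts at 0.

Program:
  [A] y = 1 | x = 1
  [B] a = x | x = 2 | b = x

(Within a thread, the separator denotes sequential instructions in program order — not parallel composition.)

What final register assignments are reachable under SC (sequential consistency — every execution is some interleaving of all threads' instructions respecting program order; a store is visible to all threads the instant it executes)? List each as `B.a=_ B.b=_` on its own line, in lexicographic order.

B.a=0 B.b=1
B.a=0 B.b=2
B.a=1 B.b=2

outcome vector order: (B.a,B.b)
|SC outcomes| = 3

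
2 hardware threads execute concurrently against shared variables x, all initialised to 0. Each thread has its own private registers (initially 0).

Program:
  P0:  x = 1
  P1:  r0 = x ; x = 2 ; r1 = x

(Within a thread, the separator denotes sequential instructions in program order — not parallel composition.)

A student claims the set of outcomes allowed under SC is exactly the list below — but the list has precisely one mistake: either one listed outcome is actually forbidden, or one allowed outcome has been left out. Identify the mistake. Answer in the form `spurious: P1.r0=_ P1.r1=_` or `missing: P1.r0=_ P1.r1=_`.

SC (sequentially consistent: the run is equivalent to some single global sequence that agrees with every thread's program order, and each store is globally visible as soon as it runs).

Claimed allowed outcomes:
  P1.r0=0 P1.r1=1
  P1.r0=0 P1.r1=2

missing: P1.r0=1 P1.r1=2

outcome vector order: (P1.r0,P1.r1)
SC (3): 01 02 12
SC∖claimed = {12}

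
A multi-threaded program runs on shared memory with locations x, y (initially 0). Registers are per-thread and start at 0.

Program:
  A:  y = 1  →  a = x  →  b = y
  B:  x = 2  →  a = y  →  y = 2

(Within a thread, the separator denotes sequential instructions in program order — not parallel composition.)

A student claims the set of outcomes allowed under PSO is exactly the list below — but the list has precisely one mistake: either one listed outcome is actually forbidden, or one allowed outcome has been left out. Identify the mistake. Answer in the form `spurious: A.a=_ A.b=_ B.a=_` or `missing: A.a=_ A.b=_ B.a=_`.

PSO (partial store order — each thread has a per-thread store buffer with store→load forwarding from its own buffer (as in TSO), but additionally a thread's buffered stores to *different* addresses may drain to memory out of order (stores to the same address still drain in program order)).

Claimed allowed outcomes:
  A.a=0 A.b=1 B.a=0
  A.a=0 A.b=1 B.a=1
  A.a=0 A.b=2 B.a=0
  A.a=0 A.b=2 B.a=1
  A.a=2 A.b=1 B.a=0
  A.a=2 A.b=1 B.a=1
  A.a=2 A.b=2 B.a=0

missing: A.a=2 A.b=2 B.a=1

outcome vector order: (A.a,A.b,B.a)
PSO: 8 outcomes — {0/1/0 0/1/1 0/2/0 0/2/1 2/1/0 2/1/1 2/2/0 2/2/1}
PSO∖claimed = {2/2/1}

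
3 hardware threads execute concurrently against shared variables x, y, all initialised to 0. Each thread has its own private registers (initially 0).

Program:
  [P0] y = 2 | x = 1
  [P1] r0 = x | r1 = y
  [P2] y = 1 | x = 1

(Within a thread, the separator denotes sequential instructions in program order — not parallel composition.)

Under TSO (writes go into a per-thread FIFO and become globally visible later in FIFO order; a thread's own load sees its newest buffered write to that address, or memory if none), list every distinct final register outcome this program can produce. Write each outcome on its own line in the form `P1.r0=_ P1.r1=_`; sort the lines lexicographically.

outcome vector order: (P1.r0,P1.r1)
|TSO outcomes| = 5

P1.r0=0 P1.r1=0
P1.r0=0 P1.r1=1
P1.r0=0 P1.r1=2
P1.r0=1 P1.r1=1
P1.r0=1 P1.r1=2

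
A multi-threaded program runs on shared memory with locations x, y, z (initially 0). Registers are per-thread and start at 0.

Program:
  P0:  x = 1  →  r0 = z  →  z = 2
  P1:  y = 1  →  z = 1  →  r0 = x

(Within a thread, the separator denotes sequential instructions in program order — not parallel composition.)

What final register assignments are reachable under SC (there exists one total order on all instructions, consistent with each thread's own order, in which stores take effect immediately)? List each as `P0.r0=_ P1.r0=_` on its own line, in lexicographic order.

P0.r0=0 P1.r0=1
P0.r0=1 P1.r0=0
P0.r0=1 P1.r0=1

outcome vector order: (P0.r0,P1.r0)
|SC outcomes| = 3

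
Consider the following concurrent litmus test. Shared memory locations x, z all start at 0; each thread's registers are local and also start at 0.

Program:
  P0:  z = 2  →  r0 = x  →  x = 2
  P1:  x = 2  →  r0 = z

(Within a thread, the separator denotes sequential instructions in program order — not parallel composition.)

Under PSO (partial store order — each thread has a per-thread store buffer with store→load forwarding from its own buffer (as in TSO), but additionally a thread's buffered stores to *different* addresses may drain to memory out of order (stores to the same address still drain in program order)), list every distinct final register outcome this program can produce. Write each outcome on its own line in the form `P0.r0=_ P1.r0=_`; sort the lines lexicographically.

P0.r0=0 P1.r0=0
P0.r0=0 P1.r0=2
P0.r0=2 P1.r0=0
P0.r0=2 P1.r0=2

outcome vector order: (P0.r0,P1.r0)
|PSO outcomes| = 4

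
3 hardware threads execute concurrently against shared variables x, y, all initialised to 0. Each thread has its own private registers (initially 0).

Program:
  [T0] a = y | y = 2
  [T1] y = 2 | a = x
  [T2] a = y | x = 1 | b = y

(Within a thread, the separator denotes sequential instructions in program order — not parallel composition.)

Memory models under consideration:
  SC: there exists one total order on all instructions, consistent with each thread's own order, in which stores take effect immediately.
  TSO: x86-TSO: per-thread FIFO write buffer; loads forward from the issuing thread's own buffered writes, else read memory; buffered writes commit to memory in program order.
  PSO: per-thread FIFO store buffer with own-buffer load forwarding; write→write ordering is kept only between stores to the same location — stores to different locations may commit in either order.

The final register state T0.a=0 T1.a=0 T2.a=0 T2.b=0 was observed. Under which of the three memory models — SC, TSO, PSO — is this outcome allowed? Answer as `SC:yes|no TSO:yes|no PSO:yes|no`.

SC:no TSO:yes PSO:yes

outcome vector order: (T0.a,T1.a,T2.a,T2.b)
SC (10): 0/0/0/2; 0/0/2/2; 0/1/0/0; 0/1/0/2; 0/1/2/2; 2/0/0/2; 2/0/2/2; 2/1/0/0; 2/1/0/2; 2/1/2/2
TSO (12): 0/0/0/0; 0/0/0/2; 0/0/2/2; 0/1/0/0; 0/1/0/2; 0/1/2/2; 2/0/0/0; 2/0/0/2; 2/0/2/2; 2/1/0/0; 2/1/0/2; 2/1/2/2
PSO (12): 0/0/0/0; 0/0/0/2; 0/0/2/2; 0/1/0/0; 0/1/0/2; 0/1/2/2; 2/0/0/0; 2/0/0/2; 2/0/2/2; 2/1/0/0; 2/1/0/2; 2/1/2/2
target 0/0/0/0 ∈ {TSO,PSO}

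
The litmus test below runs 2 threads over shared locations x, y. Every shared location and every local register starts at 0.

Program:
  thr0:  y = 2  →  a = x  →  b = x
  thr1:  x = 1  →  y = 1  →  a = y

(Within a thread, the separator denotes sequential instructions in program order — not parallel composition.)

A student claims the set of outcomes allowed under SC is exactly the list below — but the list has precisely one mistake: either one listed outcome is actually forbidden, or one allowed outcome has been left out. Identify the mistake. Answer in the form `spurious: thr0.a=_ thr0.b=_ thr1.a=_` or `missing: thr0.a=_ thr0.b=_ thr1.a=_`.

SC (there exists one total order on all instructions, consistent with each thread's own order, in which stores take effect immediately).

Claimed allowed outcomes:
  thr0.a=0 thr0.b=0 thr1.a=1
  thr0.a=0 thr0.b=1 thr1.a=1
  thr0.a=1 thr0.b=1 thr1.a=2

missing: thr0.a=1 thr0.b=1 thr1.a=1

outcome vector order: (thr0.a,thr0.b,thr1.a)
under SC → 0/0/1, 0/1/1, 1/1/1, 1/1/2
SC∖claimed = {1/1/1}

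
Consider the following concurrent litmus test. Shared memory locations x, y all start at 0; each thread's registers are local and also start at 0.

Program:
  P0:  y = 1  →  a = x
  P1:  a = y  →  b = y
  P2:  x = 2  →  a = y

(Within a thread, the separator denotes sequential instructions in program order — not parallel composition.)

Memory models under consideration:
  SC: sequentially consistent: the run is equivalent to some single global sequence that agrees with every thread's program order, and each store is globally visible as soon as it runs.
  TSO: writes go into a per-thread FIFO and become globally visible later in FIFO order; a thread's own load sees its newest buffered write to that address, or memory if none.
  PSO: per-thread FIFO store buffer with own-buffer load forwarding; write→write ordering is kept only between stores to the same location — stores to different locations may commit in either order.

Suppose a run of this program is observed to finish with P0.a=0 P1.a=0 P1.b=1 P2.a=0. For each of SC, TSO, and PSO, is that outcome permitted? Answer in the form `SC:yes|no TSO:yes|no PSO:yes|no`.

SC:no TSO:yes PSO:yes

outcome vector order: (P0.a,P1.a,P1.b,P2.a)
SC: 9 outcomes — {0001, 0011, 0111, 2000, 2001, 2010, 2011, 2110, 2111}
TSO: 12 outcomes — {0000, 0001, 0010, 0011, 0110, 0111, 2000, 2001, 2010, 2011, 2110, 2111}
PSO: 12 outcomes — {0000, 0001, 0010, 0011, 0110, 0111, 2000, 2001, 2010, 2011, 2110, 2111}
target 0010 ∈ {TSO,PSO}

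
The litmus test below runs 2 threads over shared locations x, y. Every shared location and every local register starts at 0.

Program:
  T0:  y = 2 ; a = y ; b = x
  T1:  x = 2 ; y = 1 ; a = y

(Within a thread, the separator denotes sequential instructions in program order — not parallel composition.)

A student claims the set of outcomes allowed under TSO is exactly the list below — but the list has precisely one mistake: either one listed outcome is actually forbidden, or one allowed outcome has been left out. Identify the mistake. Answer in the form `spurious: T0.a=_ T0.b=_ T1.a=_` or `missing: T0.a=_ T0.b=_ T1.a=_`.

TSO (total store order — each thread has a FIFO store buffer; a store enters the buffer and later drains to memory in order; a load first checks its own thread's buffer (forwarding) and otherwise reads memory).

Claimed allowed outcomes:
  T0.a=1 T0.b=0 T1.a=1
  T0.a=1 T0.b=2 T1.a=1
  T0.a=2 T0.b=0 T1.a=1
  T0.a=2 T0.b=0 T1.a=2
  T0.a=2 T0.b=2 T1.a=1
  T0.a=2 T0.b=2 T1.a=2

spurious: T0.a=1 T0.b=0 T1.a=1

outcome vector order: (T0.a,T0.b,T1.a)
[TSO] allowed = {(1,2,1); (2,0,1); (2,0,2); (2,2,1); (2,2,2)}
claimed∖TSO = {(1,0,1)}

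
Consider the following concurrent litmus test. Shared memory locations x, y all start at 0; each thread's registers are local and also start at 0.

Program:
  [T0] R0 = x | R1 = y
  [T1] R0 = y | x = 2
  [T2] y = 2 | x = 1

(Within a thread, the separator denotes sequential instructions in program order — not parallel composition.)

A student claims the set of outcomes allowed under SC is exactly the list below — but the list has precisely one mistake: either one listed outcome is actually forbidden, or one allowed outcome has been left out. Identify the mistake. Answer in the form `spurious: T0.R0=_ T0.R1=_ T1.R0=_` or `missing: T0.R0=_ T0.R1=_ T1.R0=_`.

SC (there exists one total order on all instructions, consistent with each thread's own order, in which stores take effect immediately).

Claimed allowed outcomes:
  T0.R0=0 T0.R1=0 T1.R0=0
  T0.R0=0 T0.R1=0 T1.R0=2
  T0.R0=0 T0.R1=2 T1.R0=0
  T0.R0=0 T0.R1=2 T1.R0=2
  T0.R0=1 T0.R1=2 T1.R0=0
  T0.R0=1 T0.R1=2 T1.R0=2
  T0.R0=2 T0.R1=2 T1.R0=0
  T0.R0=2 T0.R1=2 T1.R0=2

outcome vector order: (T0.R0,T0.R1,T1.R0)
SC (9): (0,0,0) (0,0,2) (0,2,0) (0,2,2) (1,2,0) (1,2,2) (2,0,0) (2,2,0) (2,2,2)
SC∖claimed = {(2,0,0)}

missing: T0.R0=2 T0.R1=0 T1.R0=0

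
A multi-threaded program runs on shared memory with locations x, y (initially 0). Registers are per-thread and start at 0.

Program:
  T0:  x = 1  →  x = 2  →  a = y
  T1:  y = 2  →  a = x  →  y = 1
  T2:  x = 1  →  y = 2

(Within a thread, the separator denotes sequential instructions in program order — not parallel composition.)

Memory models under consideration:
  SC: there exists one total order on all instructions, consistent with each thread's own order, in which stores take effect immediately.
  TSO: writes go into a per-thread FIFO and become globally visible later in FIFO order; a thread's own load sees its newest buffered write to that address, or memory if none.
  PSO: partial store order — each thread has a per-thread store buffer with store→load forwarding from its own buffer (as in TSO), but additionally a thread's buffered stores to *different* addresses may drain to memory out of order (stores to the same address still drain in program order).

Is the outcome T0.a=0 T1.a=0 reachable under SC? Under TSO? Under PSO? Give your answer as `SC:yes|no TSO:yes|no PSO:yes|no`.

outcome vector order: (T0.a,T1.a)
under SC → 01 02 10 11 12 20 21 22
under TSO → 00 01 02 10 11 12 20 21 22
under PSO → 00 01 02 10 11 12 20 21 22
target 00 ∈ {TSO,PSO}

SC:no TSO:yes PSO:yes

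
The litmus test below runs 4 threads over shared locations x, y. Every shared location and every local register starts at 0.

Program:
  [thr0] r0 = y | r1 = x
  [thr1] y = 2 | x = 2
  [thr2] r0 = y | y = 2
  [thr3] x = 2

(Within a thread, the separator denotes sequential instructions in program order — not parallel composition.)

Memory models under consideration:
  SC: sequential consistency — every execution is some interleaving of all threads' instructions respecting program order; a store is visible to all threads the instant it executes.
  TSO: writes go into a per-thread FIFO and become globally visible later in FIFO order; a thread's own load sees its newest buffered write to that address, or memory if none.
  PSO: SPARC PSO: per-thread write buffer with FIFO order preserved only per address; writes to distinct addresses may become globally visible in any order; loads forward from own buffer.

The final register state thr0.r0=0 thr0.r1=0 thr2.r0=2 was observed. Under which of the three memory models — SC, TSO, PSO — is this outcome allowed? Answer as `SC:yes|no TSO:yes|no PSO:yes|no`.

outcome vector order: (thr0.r0,thr0.r1,thr2.r0)
SC (8): 000, 002, 020, 022, 200, 202, 220, 222
TSO (8): 000, 002, 020, 022, 200, 202, 220, 222
PSO (8): 000, 002, 020, 022, 200, 202, 220, 222
target 002 ∈ {SC,TSO,PSO}

SC:yes TSO:yes PSO:yes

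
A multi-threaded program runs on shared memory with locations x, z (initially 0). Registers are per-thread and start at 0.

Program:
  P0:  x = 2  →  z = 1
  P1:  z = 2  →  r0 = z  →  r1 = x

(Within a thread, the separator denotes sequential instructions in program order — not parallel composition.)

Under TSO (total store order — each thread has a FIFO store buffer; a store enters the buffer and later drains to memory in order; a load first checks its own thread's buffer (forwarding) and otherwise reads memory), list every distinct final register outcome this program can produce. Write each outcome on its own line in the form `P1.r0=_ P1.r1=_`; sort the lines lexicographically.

outcome vector order: (P1.r0,P1.r1)
|TSO outcomes| = 3

P1.r0=1 P1.r1=2
P1.r0=2 P1.r1=0
P1.r0=2 P1.r1=2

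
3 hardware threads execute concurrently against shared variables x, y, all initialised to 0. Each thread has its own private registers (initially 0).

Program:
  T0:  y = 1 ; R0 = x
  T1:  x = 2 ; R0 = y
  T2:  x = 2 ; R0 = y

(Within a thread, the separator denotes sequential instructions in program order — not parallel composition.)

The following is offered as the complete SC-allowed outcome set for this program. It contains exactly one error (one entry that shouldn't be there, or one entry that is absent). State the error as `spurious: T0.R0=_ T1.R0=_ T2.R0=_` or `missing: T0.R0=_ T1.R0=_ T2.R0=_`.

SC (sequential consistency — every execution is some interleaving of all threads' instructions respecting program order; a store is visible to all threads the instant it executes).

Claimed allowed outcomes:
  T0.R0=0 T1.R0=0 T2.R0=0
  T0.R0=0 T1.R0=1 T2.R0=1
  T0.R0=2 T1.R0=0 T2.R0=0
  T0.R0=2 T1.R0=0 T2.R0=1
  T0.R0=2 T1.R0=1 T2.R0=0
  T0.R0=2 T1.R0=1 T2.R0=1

spurious: T0.R0=0 T1.R0=0 T2.R0=0

outcome vector order: (T0.R0,T1.R0,T2.R0)
[SC] allowed = {<0 1 1>; <2 0 0>; <2 0 1>; <2 1 0>; <2 1 1>}
claimed∖SC = {<0 0 0>}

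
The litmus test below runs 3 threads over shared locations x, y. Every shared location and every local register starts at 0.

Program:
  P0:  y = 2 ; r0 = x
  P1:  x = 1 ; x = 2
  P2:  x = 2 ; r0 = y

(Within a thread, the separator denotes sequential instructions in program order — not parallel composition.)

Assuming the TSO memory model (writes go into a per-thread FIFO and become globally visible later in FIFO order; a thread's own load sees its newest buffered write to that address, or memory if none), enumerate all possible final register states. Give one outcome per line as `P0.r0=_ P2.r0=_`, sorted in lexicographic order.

outcome vector order: (P0.r0,P2.r0)
|TSO outcomes| = 6

P0.r0=0 P2.r0=0
P0.r0=0 P2.r0=2
P0.r0=1 P2.r0=0
P0.r0=1 P2.r0=2
P0.r0=2 P2.r0=0
P0.r0=2 P2.r0=2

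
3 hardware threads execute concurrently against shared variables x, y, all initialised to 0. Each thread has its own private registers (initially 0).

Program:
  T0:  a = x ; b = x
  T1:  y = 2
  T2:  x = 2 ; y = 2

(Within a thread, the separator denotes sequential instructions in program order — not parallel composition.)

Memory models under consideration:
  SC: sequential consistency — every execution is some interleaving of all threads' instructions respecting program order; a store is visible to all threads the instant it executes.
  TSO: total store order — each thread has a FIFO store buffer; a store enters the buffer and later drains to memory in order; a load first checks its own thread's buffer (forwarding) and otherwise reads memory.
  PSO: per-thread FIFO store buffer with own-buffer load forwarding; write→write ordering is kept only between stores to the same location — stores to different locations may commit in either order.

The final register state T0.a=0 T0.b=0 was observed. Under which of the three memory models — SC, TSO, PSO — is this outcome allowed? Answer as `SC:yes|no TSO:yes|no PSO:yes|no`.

outcome vector order: (T0.a,T0.b)
under SC → (0,0); (0,2); (2,2)
under TSO → (0,0); (0,2); (2,2)
under PSO → (0,0); (0,2); (2,2)
target (0,0) ∈ {SC,TSO,PSO}

SC:yes TSO:yes PSO:yes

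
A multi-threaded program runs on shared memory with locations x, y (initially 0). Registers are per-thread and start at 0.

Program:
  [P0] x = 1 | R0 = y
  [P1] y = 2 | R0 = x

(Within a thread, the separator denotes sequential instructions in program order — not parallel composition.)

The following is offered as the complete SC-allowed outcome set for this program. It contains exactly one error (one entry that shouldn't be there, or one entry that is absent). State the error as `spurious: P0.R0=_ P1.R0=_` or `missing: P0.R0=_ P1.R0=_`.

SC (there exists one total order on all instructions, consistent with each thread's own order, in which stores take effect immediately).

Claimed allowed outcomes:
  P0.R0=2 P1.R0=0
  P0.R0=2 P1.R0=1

outcome vector order: (P0.R0,P1.R0)
[SC] allowed = {(0,1), (2,0), (2,1)}
SC∖claimed = {(0,1)}

missing: P0.R0=0 P1.R0=1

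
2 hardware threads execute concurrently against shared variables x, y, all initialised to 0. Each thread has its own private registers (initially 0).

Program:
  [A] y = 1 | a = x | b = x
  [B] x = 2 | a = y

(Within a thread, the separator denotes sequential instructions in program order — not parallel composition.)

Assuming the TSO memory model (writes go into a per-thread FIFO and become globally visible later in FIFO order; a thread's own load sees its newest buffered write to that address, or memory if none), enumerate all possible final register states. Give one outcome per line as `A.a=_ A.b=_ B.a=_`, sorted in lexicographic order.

A.a=0 A.b=0 B.a=0
A.a=0 A.b=0 B.a=1
A.a=0 A.b=2 B.a=0
A.a=0 A.b=2 B.a=1
A.a=2 A.b=2 B.a=0
A.a=2 A.b=2 B.a=1

outcome vector order: (A.a,A.b,B.a)
|TSO outcomes| = 6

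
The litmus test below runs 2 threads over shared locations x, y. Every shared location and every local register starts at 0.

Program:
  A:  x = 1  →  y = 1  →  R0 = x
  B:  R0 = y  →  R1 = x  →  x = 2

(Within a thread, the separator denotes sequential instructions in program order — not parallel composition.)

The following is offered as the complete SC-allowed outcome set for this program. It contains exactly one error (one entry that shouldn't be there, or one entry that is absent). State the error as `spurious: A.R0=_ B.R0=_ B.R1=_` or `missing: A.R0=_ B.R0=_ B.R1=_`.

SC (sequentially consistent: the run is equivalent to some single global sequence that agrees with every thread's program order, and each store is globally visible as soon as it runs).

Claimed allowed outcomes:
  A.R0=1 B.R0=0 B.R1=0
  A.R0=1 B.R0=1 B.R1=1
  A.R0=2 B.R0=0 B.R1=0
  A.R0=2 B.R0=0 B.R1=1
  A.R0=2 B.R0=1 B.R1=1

outcome vector order: (A.R0,B.R0,B.R1)
SC: 6 outcomes — {1/0/0 1/0/1 1/1/1 2/0/0 2/0/1 2/1/1}
SC∖claimed = {1/0/1}

missing: A.R0=1 B.R0=0 B.R1=1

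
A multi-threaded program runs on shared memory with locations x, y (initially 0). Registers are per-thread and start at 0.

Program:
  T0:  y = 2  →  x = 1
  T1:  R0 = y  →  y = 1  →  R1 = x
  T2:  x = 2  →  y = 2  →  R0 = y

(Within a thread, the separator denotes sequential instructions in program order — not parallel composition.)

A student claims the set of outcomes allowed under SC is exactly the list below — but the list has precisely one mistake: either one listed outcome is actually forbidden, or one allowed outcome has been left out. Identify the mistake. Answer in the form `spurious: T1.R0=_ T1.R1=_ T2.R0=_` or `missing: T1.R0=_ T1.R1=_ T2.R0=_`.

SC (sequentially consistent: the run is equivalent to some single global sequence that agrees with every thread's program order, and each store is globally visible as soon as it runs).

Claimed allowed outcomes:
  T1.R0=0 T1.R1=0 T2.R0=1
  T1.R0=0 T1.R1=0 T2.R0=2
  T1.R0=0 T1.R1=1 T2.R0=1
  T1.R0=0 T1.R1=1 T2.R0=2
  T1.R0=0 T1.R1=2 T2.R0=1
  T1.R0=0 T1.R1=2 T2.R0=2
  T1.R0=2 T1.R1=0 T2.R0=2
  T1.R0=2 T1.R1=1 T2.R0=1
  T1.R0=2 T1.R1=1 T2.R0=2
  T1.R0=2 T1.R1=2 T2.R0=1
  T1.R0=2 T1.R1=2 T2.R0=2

spurious: T1.R0=0 T1.R1=0 T2.R0=1

outcome vector order: (T1.R0,T1.R1,T2.R0)
[SC] allowed = {(0,0,2), (0,1,1), (0,1,2), (0,2,1), (0,2,2), (2,0,2), (2,1,1), (2,1,2), (2,2,1), (2,2,2)}
claimed∖SC = {(0,0,1)}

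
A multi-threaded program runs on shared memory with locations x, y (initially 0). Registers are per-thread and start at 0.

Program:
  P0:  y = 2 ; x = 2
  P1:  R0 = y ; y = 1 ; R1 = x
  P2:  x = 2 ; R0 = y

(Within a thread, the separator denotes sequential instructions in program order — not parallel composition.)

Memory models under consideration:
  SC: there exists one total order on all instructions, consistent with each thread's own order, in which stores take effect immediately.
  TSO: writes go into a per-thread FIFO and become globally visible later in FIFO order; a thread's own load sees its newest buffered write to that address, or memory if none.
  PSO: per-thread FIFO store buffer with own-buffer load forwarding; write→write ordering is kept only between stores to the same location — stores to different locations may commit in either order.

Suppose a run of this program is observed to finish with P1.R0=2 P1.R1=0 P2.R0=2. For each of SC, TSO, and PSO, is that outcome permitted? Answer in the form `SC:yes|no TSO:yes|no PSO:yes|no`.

SC:no TSO:yes PSO:yes

outcome vector order: (P1.R0,P1.R1,P2.R0)
[SC] allowed = {(0,0,1); (0,0,2); (0,2,0); (0,2,1); (0,2,2); (2,0,1); (2,2,0); (2,2,1); (2,2,2)}
[TSO] allowed = {(0,0,0); (0,0,1); (0,0,2); (0,2,0); (0,2,1); (0,2,2); (2,0,0); (2,0,1); (2,0,2); (2,2,0); (2,2,1); (2,2,2)}
[PSO] allowed = {(0,0,0); (0,0,1); (0,0,2); (0,2,0); (0,2,1); (0,2,2); (2,0,0); (2,0,1); (2,0,2); (2,2,0); (2,2,1); (2,2,2)}
target (2,0,2) ∈ {TSO,PSO}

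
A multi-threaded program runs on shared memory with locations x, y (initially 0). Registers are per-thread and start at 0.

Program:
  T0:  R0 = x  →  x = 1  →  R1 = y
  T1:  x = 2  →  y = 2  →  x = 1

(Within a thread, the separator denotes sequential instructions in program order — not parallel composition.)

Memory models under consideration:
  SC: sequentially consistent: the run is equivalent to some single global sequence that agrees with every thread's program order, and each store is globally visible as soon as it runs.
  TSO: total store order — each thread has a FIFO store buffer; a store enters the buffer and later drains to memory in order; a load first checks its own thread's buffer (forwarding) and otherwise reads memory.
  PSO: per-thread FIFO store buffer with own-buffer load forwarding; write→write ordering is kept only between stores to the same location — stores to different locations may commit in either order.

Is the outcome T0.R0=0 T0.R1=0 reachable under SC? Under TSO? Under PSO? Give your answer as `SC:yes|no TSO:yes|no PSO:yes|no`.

SC:yes TSO:yes PSO:yes

outcome vector order: (T0.R0,T0.R1)
SC: 5 outcomes — {(0,0), (0,2), (1,2), (2,0), (2,2)}
TSO: 5 outcomes — {(0,0), (0,2), (1,2), (2,0), (2,2)}
PSO: 6 outcomes — {(0,0), (0,2), (1,0), (1,2), (2,0), (2,2)}
target (0,0) ∈ {SC,TSO,PSO}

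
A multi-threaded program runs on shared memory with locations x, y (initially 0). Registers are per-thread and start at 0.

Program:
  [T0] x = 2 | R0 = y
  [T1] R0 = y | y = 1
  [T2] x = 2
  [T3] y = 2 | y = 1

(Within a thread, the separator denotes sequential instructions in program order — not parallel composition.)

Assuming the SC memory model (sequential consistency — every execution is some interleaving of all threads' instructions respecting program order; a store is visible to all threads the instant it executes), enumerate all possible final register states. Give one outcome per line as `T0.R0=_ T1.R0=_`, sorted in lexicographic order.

outcome vector order: (T0.R0,T1.R0)
|SC outcomes| = 9

T0.R0=0 T1.R0=0
T0.R0=0 T1.R0=1
T0.R0=0 T1.R0=2
T0.R0=1 T1.R0=0
T0.R0=1 T1.R0=1
T0.R0=1 T1.R0=2
T0.R0=2 T1.R0=0
T0.R0=2 T1.R0=1
T0.R0=2 T1.R0=2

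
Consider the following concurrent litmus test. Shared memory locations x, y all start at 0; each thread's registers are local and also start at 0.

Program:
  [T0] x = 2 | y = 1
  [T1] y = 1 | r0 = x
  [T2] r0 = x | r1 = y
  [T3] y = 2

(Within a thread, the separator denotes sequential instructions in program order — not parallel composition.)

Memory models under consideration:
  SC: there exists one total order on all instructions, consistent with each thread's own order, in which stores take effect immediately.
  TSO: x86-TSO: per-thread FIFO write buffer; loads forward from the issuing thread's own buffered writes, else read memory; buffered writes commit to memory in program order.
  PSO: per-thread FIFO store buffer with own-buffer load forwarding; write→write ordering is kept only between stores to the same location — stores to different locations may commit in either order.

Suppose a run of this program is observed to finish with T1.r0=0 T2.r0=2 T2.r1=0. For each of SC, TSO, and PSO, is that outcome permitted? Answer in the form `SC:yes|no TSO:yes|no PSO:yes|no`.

outcome vector order: (T1.r0,T2.r0,T2.r1)
SC: 11 outcomes — {000; 001; 002; 021; 022; 200; 201; 202; 220; 221; 222}
TSO: 12 outcomes — {000; 001; 002; 020; 021; 022; 200; 201; 202; 220; 221; 222}
PSO: 12 outcomes — {000; 001; 002; 020; 021; 022; 200; 201; 202; 220; 221; 222}
target 020 ∈ {TSO,PSO}

SC:no TSO:yes PSO:yes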